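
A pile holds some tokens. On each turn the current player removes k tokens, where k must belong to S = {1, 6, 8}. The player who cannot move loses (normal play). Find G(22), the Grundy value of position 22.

G(0) = 0
G(1) = mex{0} = 1
G(2) = mex{1} = 0
G(3) = mex{0} = 1
G(4) = mex{1} = 0
G(5) = mex{0} = 1
G(6) = mex{1,0} = 2
G(7) = mex{2,1} = 0
G(8) = mex{0,0,0} = 1
G(9) = mex{1,1,1} = 0
G(10) = mex{0,0,0} = 1
G(11) = mex{1,1,1} = 0
G(12) = mex{0,2,0} = 1
G(13) = mex{1,0,1} = 2
G(14) = mex{2,1,2} = 0
G(15) = mex{0,0,0} = 1
G(16) = mex{1,1,1} = 0
G(17) = mex{0,0,0} = 1
G(18) = mex{1,1,1} = 0
G(19) = mex{0,2,0} = 1
G(20) = mex{1,0,1} = 2
G(21) = mex{2,1,2} = 0
G(22) = mex{0,0,0} = 1

1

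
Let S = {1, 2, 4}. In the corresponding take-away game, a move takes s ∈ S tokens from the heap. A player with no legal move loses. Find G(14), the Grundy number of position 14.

2

G(0) = 0
G(1) = mex{0} = 1
G(2) = mex{1,0} = 2
G(3) = mex{2,1} = 0
G(4) = mex{0,2,0} = 1
G(5) = mex{1,0,1} = 2
G(6) = mex{2,1,2} = 0
G(7) = mex{0,2,0} = 1
G(8) = mex{1,0,1} = 2
G(9) = mex{2,1,2} = 0
G(10) = mex{0,2,0} = 1
G(11) = mex{1,0,1} = 2
G(12) = mex{2,1,2} = 0
G(13) = mex{0,2,0} = 1
G(14) = mex{1,0,1} = 2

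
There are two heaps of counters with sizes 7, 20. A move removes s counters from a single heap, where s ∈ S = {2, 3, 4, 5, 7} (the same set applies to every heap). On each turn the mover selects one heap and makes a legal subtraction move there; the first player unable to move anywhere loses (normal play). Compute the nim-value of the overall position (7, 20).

All heaps use S = {2, 3, 4, 5, 7}:
n :  0  1  2  3  4  5  6  7  8  9 10 11 12 13 14 15 16 17 18 19 20
G :  0  0  1  1  2  2  3  3  4  0  0  1  1  2  2  3  3  4  0  0  1
Heap A: G(7) = 3.
Heap B: G(20) = 1.
Combined Grundy value = 3 ⊕ 1 = 2.

2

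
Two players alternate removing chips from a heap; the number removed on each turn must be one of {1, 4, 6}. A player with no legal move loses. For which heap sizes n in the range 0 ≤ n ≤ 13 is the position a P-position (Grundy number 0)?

0, 2, 5, 7, 10, 12

n :  0  1  2  3  4  5  6  7  8  9 10 11 12 13
G :  0  1  0  1  2  0  1  0  1  2  0  1  0  1
P-positions are exactly the n with G(n) = 0.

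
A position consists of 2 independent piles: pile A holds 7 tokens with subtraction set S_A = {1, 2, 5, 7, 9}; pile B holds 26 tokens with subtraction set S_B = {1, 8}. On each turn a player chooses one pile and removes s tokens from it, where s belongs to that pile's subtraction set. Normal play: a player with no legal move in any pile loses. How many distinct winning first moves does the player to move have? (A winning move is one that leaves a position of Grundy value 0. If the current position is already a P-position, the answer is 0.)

3

Pile A, S = {1, 2, 5, 7, 9}:
G(0) = 0
G(1) = mex{0} = 1
G(2) = mex{1,0} = 2
G(3) = mex{2,1} = 0
G(4) = mex{0,2} = 1
G(5) = mex{1,0,0} = 2
G(6) = mex{2,1,1} = 0
G(7) = mex{0,2,2,0} = 1
G_A(7) = 1.
Pile B, S = {1, 8}:
n :  0  1  2  3  4  5  6  7  8  9 10 11 12 13 14 15 16 17 18 19 20 21 22 23 24 25 26
G :  0  1  0  1  0  1  0  1  2  0  1  0  1  0  1  0  1  2  0  1  0  1  0  1  0  1  2
G_B(26) = 2.
Combined Grundy value = 1 ⊕ 2 = 3.
A winning move leaves total XOR = 0, i.e. changes one component's Grundy value g to g ⊕ X where X is the current total.
Pile A: need g' = 1⊕3 = 2. Options: 7−1→G=0, 7−2→G=2, 7−5→G=2, 7−7→G=0. Hits: 2.
Pile B: need g' = 2⊕3 = 1. Options: 26−1→G=1, 26−8→G=0. Hits: 1.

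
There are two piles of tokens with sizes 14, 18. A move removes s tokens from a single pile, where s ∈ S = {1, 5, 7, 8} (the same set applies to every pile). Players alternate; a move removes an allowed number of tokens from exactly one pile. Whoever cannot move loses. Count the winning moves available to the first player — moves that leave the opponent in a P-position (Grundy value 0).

2

All piles use S = {1, 5, 7, 8}:
G(0) = 0
G(1) = mex{0} = 1
G(2) = mex{1} = 0
G(3) = mex{0} = 1
G(4) = mex{1} = 0
G(5) = mex{0,0} = 1
G(6) = mex{1,1} = 0
G(7) = mex{0,0,0} = 1
G(8) = mex{1,1,1,0} = 2
G(9) = mex{2,0,0,1} = 3
G(10) = mex{3,1,1,0} = 2
G(11) = mex{2,0,0,1} = 3
G(12) = mex{3,1,1,0} = 2
G(13) = mex{2,2,0,1} = 3
G(14) = mex{3,3,1,0} = 2
G(15) = mex{2,2,2,1} = 0
G(16) = mex{0,3,3,2} = 1
G(17) = mex{1,2,2,3} = 0
G(18) = mex{0,3,3,2} = 1
Pile A: G(14) = 2.
Pile B: G(18) = 1.
Combined Grundy value = 2 ⊕ 1 = 3.
A winning move leaves total XOR = 0, i.e. changes one component's Grundy value g to g ⊕ X where X is the current total.
Pile A: need g' = 2⊕3 = 1. Options: 14−1→G=3, 14−5→G=3, 14−7→G=1, 14−8→G=0. Hits: 1.
Pile B: need g' = 1⊕3 = 2. Options: 18−1→G=0, 18−5→G=3, 18−7→G=3, 18−8→G=2. Hits: 1.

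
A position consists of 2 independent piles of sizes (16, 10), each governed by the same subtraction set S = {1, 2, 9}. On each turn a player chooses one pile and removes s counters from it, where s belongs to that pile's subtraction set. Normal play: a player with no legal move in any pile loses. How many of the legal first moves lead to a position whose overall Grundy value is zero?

0

All piles use S = {1, 2, 9}:
G(0) = 0
G(1) = mex{0} = 1
G(2) = mex{1,0} = 2
G(3) = mex{2,1} = 0
G(4) = mex{0,2} = 1
G(5) = mex{1,0} = 2
G(6) = mex{2,1} = 0
G(7) = mex{0,2} = 1
G(8) = mex{1,0} = 2
G(9) = mex{2,1,0} = 3
G(10) = mex{3,2,1} = 0
G(11) = mex{0,3,2} = 1
G(12) = mex{1,0,0} = 2
G(13) = mex{2,1,1} = 0
G(14) = mex{0,2,2} = 1
G(15) = mex{1,0,0} = 2
G(16) = mex{2,1,1} = 0
Pile A: G(16) = 0.
Pile B: G(10) = 0.
Combined Grundy value = 0 ⊕ 0 = 0.
A winning move leaves total XOR = 0, i.e. changes one component's Grundy value g to g ⊕ X where X is the current total.
Pile A: target g' = 0⊕0 = 0, but every legal move changes the Grundy value (mex property), so 0 moves.
Pile B: target g' = 0⊕0 = 0, but every legal move changes the Grundy value (mex property), so 0 moves.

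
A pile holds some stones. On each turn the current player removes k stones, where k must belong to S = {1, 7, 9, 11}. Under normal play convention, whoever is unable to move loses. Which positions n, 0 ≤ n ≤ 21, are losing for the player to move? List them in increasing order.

G(0) = 0
G(1) = mex{0} = 1
G(2) = mex{1} = 0
G(3) = mex{0} = 1
G(4) = mex{1} = 0
G(5) = mex{0} = 1
G(6) = mex{1} = 0
G(7) = mex{0,0} = 1
G(8) = mex{1,1} = 0
G(9) = mex{0,0,0} = 1
G(10) = mex{1,1,1} = 0
G(11) = mex{0,0,0,0} = 1
G(12) = mex{1,1,1,1} = 0
G(13) = mex{0,0,0,0} = 1
G(14) = mex{1,1,1,1} = 0
G(15) = mex{0,0,0,0} = 1
G(16) = mex{1,1,1,1} = 0
G(17) = mex{0,0,0,0} = 1
G(18) = mex{1,1,1,1} = 0
G(19) = mex{0,0,0,0} = 1
G(20) = mex{1,1,1,1} = 0
G(21) = mex{0,0,0,0} = 1
P-positions are exactly the n with G(n) = 0.

0, 2, 4, 6, 8, 10, 12, 14, 16, 18, 20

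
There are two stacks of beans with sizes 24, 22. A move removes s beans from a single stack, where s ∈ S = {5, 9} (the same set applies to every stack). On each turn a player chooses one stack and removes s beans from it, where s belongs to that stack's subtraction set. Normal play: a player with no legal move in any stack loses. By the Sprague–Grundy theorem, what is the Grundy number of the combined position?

3

All stacks use S = {5, 9}:
n :  0  1  2  3  4  5  6  7  8  9 10 11 12 13 14 15 16 17 18 19 20 21 22 23 24
G :  0  0  0  0  0  1  1  1  1  1  2  2  2  2  0  0  0  0  0  1  1  1  1  1  2
Stack A: G(24) = 2.
Stack B: G(22) = 1.
Combined Grundy value = 2 ⊕ 1 = 3.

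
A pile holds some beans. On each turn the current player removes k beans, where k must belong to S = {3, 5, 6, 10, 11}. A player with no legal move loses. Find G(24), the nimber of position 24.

2

G(0) = 0
G(1) = mex{} = 0
G(2) = mex{} = 0
G(3) = mex{0} = 1
G(4) = mex{0} = 1
G(5) = mex{0,0} = 1
G(6) = mex{1,0,0} = 2
G(7) = mex{1,0,0} = 2
G(8) = mex{1,1,0} = 2
G(9) = mex{2,1,1} = 0
G(10) = mex{2,1,1,0} = 3
G(11) = mex{2,2,1,0,0} = 3
G(12) = mex{0,2,2,0,0} = 1
G(13) = mex{3,2,2,1,0} = 4
G(14) = mex{3,0,2,1,1} = 4
G(15) = mex{1,3,0,1,1} = 2
G(16) = mex{4,3,3,2,1} = 0
G(17) = mex{4,1,3,2,2} = 0
G(18) = mex{2,4,1,2,2} = 0
G(19) = mex{0,4,4,0,2} = 1
G(20) = mex{0,2,4,3,0} = 1
G(21) = mex{0,0,2,3,3} = 1
G(22) = mex{1,0,0,1,3} = 2
G(23) = mex{1,0,0,4,1} = 2
G(24) = mex{1,1,0,4,4} = 2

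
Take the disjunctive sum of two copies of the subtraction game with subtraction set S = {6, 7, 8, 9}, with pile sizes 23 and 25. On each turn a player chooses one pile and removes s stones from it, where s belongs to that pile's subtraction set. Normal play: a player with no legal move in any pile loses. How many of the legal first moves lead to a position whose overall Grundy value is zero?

0

All piles use S = {6, 7, 8, 9}:
G(0) = 0
G(1) = mex{} = 0
G(2) = mex{} = 0
G(3) = mex{} = 0
G(4) = mex{} = 0
G(5) = mex{} = 0
G(6) = mex{0} = 1
G(7) = mex{0,0} = 1
G(8) = mex{0,0,0} = 1
G(9) = mex{0,0,0,0} = 1
G(10) = mex{0,0,0,0} = 1
G(11) = mex{0,0,0,0} = 1
G(12) = mex{1,0,0,0} = 2
G(13) = mex{1,1,0,0} = 2
G(14) = mex{1,1,1,0} = 2
G(15) = mex{1,1,1,1} = 0
G(16) = mex{1,1,1,1} = 0
G(17) = mex{1,1,1,1} = 0
G(18) = mex{2,1,1,1} = 0
G(19) = mex{2,2,1,1} = 0
G(20) = mex{2,2,2,1} = 0
G(21) = mex{0,2,2,2} = 1
G(22) = mex{0,0,2,2} = 1
G(23) = mex{0,0,0,2} = 1
G(24) = mex{0,0,0,0} = 1
G(25) = mex{0,0,0,0} = 1
Pile A: G(23) = 1.
Pile B: G(25) = 1.
Combined Grundy value = 1 ⊕ 1 = 0.
A winning move leaves total XOR = 0, i.e. changes one component's Grundy value g to g ⊕ X where X is the current total.
Pile A: target g' = 1⊕0 = 1, but every legal move changes the Grundy value (mex property), so 0 moves.
Pile B: target g' = 1⊕0 = 1, but every legal move changes the Grundy value (mex property), so 0 moves.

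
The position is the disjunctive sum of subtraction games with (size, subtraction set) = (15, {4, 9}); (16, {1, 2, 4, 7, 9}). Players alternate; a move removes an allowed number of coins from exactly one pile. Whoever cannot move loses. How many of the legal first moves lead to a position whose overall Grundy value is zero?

Pile A, S = {4, 9}:
n :  0  1  2  3  4  5  6  7  8  9 10 11 12 13 14 15
G :  0  0  0  0  1  1  1  1  0  2  2  2  1  0  0  0
G_A(15) = 0.
Pile B, S = {1, 2, 4, 7, 9}:
n :  0  1  2  3  4  5  6  7  8  9 10 11 12 13 14 15 16
G :  0  1  2  0  1  2  0  1  2  3  4  0  1  2  0  1  2
G_B(16) = 2.
Combined Grundy value = 0 ⊕ 2 = 2.
A winning move leaves total XOR = 0, i.e. changes one component's Grundy value g to g ⊕ X where X is the current total.
Pile A: need g' = 0⊕2 = 2. Options: 15−4→G=2, 15−9→G=1. Hits: 1.
Pile B: need g' = 2⊕2 = 0. Options: 16−1→G=1, 16−2→G=0, 16−4→G=1, 16−7→G=3, 16−9→G=1. Hits: 1.

2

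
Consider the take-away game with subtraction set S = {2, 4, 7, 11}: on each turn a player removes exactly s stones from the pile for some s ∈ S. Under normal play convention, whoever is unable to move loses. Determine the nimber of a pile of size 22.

n :  0  1  2  3  4  5  6  7  8  9 10 11 12 13 14 15 16 17 18 19 20 21 22
G :  0  0  1  1  2  2  0  3  1  0  2  1  3  2  0  0  1  1  2  2  3  3  4

4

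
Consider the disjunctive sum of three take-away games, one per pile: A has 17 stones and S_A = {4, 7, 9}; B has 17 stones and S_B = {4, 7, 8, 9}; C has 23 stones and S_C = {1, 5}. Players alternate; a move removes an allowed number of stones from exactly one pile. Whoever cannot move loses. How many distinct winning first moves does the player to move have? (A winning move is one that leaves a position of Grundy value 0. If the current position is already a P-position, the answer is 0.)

4

Pile A, S = {4, 7, 9}:
G(0) = 0
G(1) = mex{} = 0
G(2) = mex{} = 0
G(3) = mex{} = 0
G(4) = mex{0} = 1
G(5) = mex{0} = 1
G(6) = mex{0} = 1
G(7) = mex{0,0} = 1
G(8) = mex{1,0} = 2
G(9) = mex{1,0,0} = 2
G(10) = mex{1,0,0} = 2
G(11) = mex{1,1,0} = 2
G(12) = mex{2,1,0} = 3
G(13) = mex{2,1,1} = 0
G(14) = mex{2,1,1} = 0
G(15) = mex{2,2,1} = 0
G(16) = mex{3,2,1} = 0
G(17) = mex{0,2,2} = 1
G_A(17) = 1.
Pile B, S = {4, 7, 8, 9}:
n :  0  1  2  3  4  5  6  7  8  9 10 11 12 13 14 15 16 17
G :  0  0  0  0  1  1  1  1  2  2  2  2  3  0  0  0  0  1
G_B(17) = 1.
Pile C, S = {1, 5}:
n :  0  1  2  3  4  5  6  7  8  9 10 11 12 13 14 15 16 17 18 19 20 21 22 23
G :  0  1  0  1  0  1  0  1  0  1  0  1  0  1  0  1  0  1  0  1  0  1  0  1
G_C(23) = 1.
Combined Grundy value = 1 ⊕ 1 ⊕ 1 = 1.
A winning move leaves total XOR = 0, i.e. changes one component's Grundy value g to g ⊕ X where X is the current total.
Pile A: need g' = 1⊕1 = 0. Options: 17−4→G=0, 17−7→G=2, 17−9→G=2. Hits: 1.
Pile B: need g' = 1⊕1 = 0. Options: 17−4→G=0, 17−7→G=2, 17−8→G=2, 17−9→G=2. Hits: 1.
Pile C: need g' = 1⊕1 = 0. Options: 23−1→G=0, 23−5→G=0. Hits: 2.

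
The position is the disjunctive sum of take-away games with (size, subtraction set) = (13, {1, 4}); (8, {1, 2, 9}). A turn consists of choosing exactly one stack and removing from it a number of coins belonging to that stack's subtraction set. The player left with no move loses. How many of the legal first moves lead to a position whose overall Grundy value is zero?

2

Stack A, S = {1, 4}:
n :  0  1  2  3  4  5  6  7  8  9 10 11 12 13
G :  0  1  0  1  2  0  1  0  1  2  0  1  0  1
G_A(13) = 1.
Stack B, S = {1, 2, 9}:
G(0) = 0
G(1) = mex{0} = 1
G(2) = mex{1,0} = 2
G(3) = mex{2,1} = 0
G(4) = mex{0,2} = 1
G(5) = mex{1,0} = 2
G(6) = mex{2,1} = 0
G(7) = mex{0,2} = 1
G(8) = mex{1,0} = 2
G_B(8) = 2.
Combined Grundy value = 1 ⊕ 2 = 3.
A winning move leaves total XOR = 0, i.e. changes one component's Grundy value g to g ⊕ X where X is the current total.
Stack A: need g' = 1⊕3 = 2. Options: 13−1→G=0, 13−4→G=2. Hits: 1.
Stack B: need g' = 2⊕3 = 1. Options: 8−1→G=1, 8−2→G=0. Hits: 1.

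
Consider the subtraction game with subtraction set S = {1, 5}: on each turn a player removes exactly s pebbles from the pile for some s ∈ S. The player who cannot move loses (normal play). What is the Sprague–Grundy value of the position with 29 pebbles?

1

G(0) = 0
G(1) = mex{0} = 1
G(2) = mex{1} = 0
G(3) = mex{0} = 1
G(4) = mex{1} = 0
G(5) = mex{0,0} = 1
G(6) = mex{1,1} = 0
G(7) = mex{0,0} = 1
G(8) = mex{1,1} = 0
G(9) = mex{0,0} = 1
G(10) = mex{1,1} = 0
G(11) = mex{0,0} = 1
G(12) = mex{1,1} = 0
G(13) = mex{0,0} = 1
G(14) = mex{1,1} = 0
G(15) = mex{0,0} = 1
G(16) = mex{1,1} = 0
G(17) = mex{0,0} = 1
G(18) = mex{1,1} = 0
G(19) = mex{0,0} = 1
G(20) = mex{1,1} = 0
G(21) = mex{0,0} = 1
G(22) = mex{1,1} = 0
G(23) = mex{0,0} = 1
G(24) = mex{1,1} = 0
G(25) = mex{0,0} = 1
G(26) = mex{1,1} = 0
G(27) = mex{0,0} = 1
G(28) = mex{1,1} = 0
G(29) = mex{0,0} = 1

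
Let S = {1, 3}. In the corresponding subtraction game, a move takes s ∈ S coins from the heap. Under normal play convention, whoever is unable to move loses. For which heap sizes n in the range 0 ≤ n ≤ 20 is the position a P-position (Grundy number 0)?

0, 2, 4, 6, 8, 10, 12, 14, 16, 18, 20

G(0) = 0
G(1) = mex{0} = 1
G(2) = mex{1} = 0
G(3) = mex{0,0} = 1
G(4) = mex{1,1} = 0
G(5) = mex{0,0} = 1
G(6) = mex{1,1} = 0
G(7) = mex{0,0} = 1
G(8) = mex{1,1} = 0
G(9) = mex{0,0} = 1
G(10) = mex{1,1} = 0
G(11) = mex{0,0} = 1
G(12) = mex{1,1} = 0
G(13) = mex{0,0} = 1
G(14) = mex{1,1} = 0
G(15) = mex{0,0} = 1
G(16) = mex{1,1} = 0
G(17) = mex{0,0} = 1
G(18) = mex{1,1} = 0
G(19) = mex{0,0} = 1
G(20) = mex{1,1} = 0
P-positions are exactly the n with G(n) = 0.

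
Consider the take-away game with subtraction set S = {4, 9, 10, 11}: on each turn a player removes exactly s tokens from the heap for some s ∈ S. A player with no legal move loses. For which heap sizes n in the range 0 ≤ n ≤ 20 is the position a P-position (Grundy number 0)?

0, 1, 2, 3, 8, 15, 16

G(0) = 0
G(1) = mex{} = 0
G(2) = mex{} = 0
G(3) = mex{} = 0
G(4) = mex{0} = 1
G(5) = mex{0} = 1
G(6) = mex{0} = 1
G(7) = mex{0} = 1
G(8) = mex{1} = 0
G(9) = mex{1,0} = 2
G(10) = mex{1,0,0} = 2
G(11) = mex{1,0,0,0} = 2
G(12) = mex{0,0,0,0} = 1
G(13) = mex{2,1,0,0} = 3
G(14) = mex{2,1,1,0} = 3
G(15) = mex{2,1,1,1} = 0
G(16) = mex{1,1,1,1} = 0
G(17) = mex{3,0,1,1} = 2
G(18) = mex{3,2,0,1} = 4
G(19) = mex{0,2,2,0} = 1
G(20) = mex{0,2,2,2} = 1
P-positions are exactly the n with G(n) = 0.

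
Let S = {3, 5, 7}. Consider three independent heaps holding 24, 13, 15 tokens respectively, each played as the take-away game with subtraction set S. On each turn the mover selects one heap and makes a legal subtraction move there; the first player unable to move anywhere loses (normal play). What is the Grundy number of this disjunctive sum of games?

1

All heaps use S = {3, 5, 7}:
G(0) = 0
G(1) = mex{} = 0
G(2) = mex{} = 0
G(3) = mex{0} = 1
G(4) = mex{0} = 1
G(5) = mex{0,0} = 1
G(6) = mex{1,0} = 2
G(7) = mex{1,0,0} = 2
G(8) = mex{1,1,0} = 2
G(9) = mex{2,1,0} = 3
G(10) = mex{2,1,1} = 0
G(11) = mex{2,2,1} = 0
G(12) = mex{3,2,1} = 0
G(13) = mex{0,2,2} = 1
G(14) = mex{0,3,2} = 1
G(15) = mex{0,0,2} = 1
G(16) = mex{1,0,3} = 2
G(17) = mex{1,0,0} = 2
G(18) = mex{1,1,0} = 2
G(19) = mex{2,1,0} = 3
G(20) = mex{2,1,1} = 0
G(21) = mex{2,2,1} = 0
G(22) = mex{3,2,1} = 0
G(23) = mex{0,2,2} = 1
G(24) = mex{0,3,2} = 1
Heap A: G(24) = 1.
Heap B: G(13) = 1.
Heap C: G(15) = 1.
Combined Grundy value = 1 ⊕ 1 ⊕ 1 = 1.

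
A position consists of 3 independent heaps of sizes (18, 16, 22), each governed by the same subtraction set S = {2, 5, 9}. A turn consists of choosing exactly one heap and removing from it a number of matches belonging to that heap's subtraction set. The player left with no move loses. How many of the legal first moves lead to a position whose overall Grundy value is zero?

9

All heaps use S = {2, 5, 9}:
n :  0  1  2  3  4  5  6  7  8  9 10 11 12 13 14 15 16 17 18 19 20 21 22
G :  0  0  1  1  0  2  1  0  0  1  1  0  2  1  0  0  1  1  0  2  1  0  0
Heap A: G(18) = 0.
Heap B: G(16) = 1.
Heap C: G(22) = 0.
Combined Grundy value = 0 ⊕ 1 ⊕ 0 = 1.
A winning move leaves total XOR = 0, i.e. changes one component's Grundy value g to g ⊕ X where X is the current total.
Heap A: need g' = 0⊕1 = 1. Options: 18−2→G=1, 18−5→G=1, 18−9→G=1. Hits: 3.
Heap B: need g' = 1⊕1 = 0. Options: 16−2→G=0, 16−5→G=0, 16−9→G=0. Hits: 3.
Heap C: need g' = 0⊕1 = 1. Options: 22−2→G=1, 22−5→G=1, 22−9→G=1. Hits: 3.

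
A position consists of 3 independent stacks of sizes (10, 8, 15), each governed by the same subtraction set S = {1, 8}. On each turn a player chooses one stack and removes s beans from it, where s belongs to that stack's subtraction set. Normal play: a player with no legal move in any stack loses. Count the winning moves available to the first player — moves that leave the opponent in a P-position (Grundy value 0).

1

All stacks use S = {1, 8}:
n :  0  1  2  3  4  5  6  7  8  9 10 11 12 13 14 15
G :  0  1  0  1  0  1  0  1  2  0  1  0  1  0  1  0
Stack A: G(10) = 1.
Stack B: G(8) = 2.
Stack C: G(15) = 0.
Combined Grundy value = 1 ⊕ 2 ⊕ 0 = 3.
A winning move leaves total XOR = 0, i.e. changes one component's Grundy value g to g ⊕ X where X is the current total.
Stack A: need g' = 1⊕3 = 2. Options: 10−1→G=0, 10−8→G=0. Hits: 0.
Stack B: need g' = 2⊕3 = 1. Options: 8−1→G=1, 8−8→G=0. Hits: 1.
Stack C: need g' = 0⊕3 = 3. Options: 15−1→G=1, 15−8→G=1. Hits: 0.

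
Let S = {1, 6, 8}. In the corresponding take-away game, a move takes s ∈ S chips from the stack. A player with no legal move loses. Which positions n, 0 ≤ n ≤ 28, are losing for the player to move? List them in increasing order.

G(0) = 0
G(1) = mex{0} = 1
G(2) = mex{1} = 0
G(3) = mex{0} = 1
G(4) = mex{1} = 0
G(5) = mex{0} = 1
G(6) = mex{1,0} = 2
G(7) = mex{2,1} = 0
G(8) = mex{0,0,0} = 1
G(9) = mex{1,1,1} = 0
G(10) = mex{0,0,0} = 1
G(11) = mex{1,1,1} = 0
G(12) = mex{0,2,0} = 1
G(13) = mex{1,0,1} = 2
G(14) = mex{2,1,2} = 0
G(15) = mex{0,0,0} = 1
G(16) = mex{1,1,1} = 0
G(17) = mex{0,0,0} = 1
G(18) = mex{1,1,1} = 0
G(19) = mex{0,2,0} = 1
G(20) = mex{1,0,1} = 2
G(21) = mex{2,1,2} = 0
G(22) = mex{0,0,0} = 1
G(23) = mex{1,1,1} = 0
G(24) = mex{0,0,0} = 1
G(25) = mex{1,1,1} = 0
G(26) = mex{0,2,0} = 1
G(27) = mex{1,0,1} = 2
G(28) = mex{2,1,2} = 0
P-positions are exactly the n with G(n) = 0.

0, 2, 4, 7, 9, 11, 14, 16, 18, 21, 23, 25, 28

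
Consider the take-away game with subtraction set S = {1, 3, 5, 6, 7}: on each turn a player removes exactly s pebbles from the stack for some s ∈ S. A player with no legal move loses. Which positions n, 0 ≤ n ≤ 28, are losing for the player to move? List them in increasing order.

G(0) = 0
G(1) = mex{0} = 1
G(2) = mex{1} = 0
G(3) = mex{0,0} = 1
G(4) = mex{1,1} = 0
G(5) = mex{0,0,0} = 1
G(6) = mex{1,1,1,0} = 2
G(7) = mex{2,0,0,1,0} = 3
G(8) = mex{3,1,1,0,1} = 2
G(9) = mex{2,2,0,1,0} = 3
G(10) = mex{3,3,1,0,1} = 2
G(11) = mex{2,2,2,1,0} = 3
G(12) = mex{3,3,3,2,1} = 0
G(13) = mex{0,2,2,3,2} = 1
G(14) = mex{1,3,3,2,3} = 0
G(15) = mex{0,0,2,3,2} = 1
G(16) = mex{1,1,3,2,3} = 0
G(17) = mex{0,0,0,3,2} = 1
G(18) = mex{1,1,1,0,3} = 2
G(19) = mex{2,0,0,1,0} = 3
G(20) = mex{3,1,1,0,1} = 2
G(21) = mex{2,2,0,1,0} = 3
G(22) = mex{3,3,1,0,1} = 2
G(23) = mex{2,2,2,1,0} = 3
G(24) = mex{3,3,3,2,1} = 0
G(25) = mex{0,2,2,3,2} = 1
G(26) = mex{1,3,3,2,3} = 0
G(27) = mex{0,0,2,3,2} = 1
G(28) = mex{1,1,3,2,3} = 0
P-positions are exactly the n with G(n) = 0.

0, 2, 4, 12, 14, 16, 24, 26, 28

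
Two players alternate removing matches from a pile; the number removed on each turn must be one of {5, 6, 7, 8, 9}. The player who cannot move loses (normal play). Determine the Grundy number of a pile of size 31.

G(0) = 0
G(1) = mex{} = 0
G(2) = mex{} = 0
G(3) = mex{} = 0
G(4) = mex{} = 0
G(5) = mex{0} = 1
G(6) = mex{0,0} = 1
G(7) = mex{0,0,0} = 1
G(8) = mex{0,0,0,0} = 1
G(9) = mex{0,0,0,0,0} = 1
G(10) = mex{1,0,0,0,0} = 2
G(11) = mex{1,1,0,0,0} = 2
G(12) = mex{1,1,1,0,0} = 2
G(13) = mex{1,1,1,1,0} = 2
G(14) = mex{1,1,1,1,1} = 0
G(15) = mex{2,1,1,1,1} = 0
G(16) = mex{2,2,1,1,1} = 0
G(17) = mex{2,2,2,1,1} = 0
G(18) = mex{2,2,2,2,1} = 0
G(19) = mex{0,2,2,2,2} = 1
G(20) = mex{0,0,2,2,2} = 1
G(21) = mex{0,0,0,2,2} = 1
G(22) = mex{0,0,0,0,2} = 1
G(23) = mex{0,0,0,0,0} = 1
G(24) = mex{1,0,0,0,0} = 2
G(25) = mex{1,1,0,0,0} = 2
G(26) = mex{1,1,1,0,0} = 2
G(27) = mex{1,1,1,1,0} = 2
G(28) = mex{1,1,1,1,1} = 0
G(29) = mex{2,1,1,1,1} = 0
G(30) = mex{2,2,1,1,1} = 0
G(31) = mex{2,2,2,1,1} = 0

0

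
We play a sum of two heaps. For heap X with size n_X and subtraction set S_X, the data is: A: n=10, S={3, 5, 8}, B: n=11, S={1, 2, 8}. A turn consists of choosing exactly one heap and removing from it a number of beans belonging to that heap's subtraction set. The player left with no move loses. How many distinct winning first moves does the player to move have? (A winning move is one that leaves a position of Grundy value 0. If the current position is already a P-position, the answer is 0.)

Heap A, S = {3, 5, 8}:
G(0) = 0
G(1) = mex{} = 0
G(2) = mex{} = 0
G(3) = mex{0} = 1
G(4) = mex{0} = 1
G(5) = mex{0,0} = 1
G(6) = mex{1,0} = 2
G(7) = mex{1,0} = 2
G(8) = mex{1,1,0} = 2
G(9) = mex{2,1,0} = 3
G(10) = mex{2,1,0} = 3
G_A(10) = 3.
Heap B, S = {1, 2, 8}:
G(0) = 0
G(1) = mex{0} = 1
G(2) = mex{1,0} = 2
G(3) = mex{2,1} = 0
G(4) = mex{0,2} = 1
G(5) = mex{1,0} = 2
G(6) = mex{2,1} = 0
G(7) = mex{0,2} = 1
G(8) = mex{1,0,0} = 2
G(9) = mex{2,1,1} = 0
G(10) = mex{0,2,2} = 1
G(11) = mex{1,0,0} = 2
G_B(11) = 2.
Combined Grundy value = 3 ⊕ 2 = 1.
A winning move leaves total XOR = 0, i.e. changes one component's Grundy value g to g ⊕ X where X is the current total.
Heap A: need g' = 3⊕1 = 2. Options: 10−3→G=2, 10−5→G=1, 10−8→G=0. Hits: 1.
Heap B: need g' = 2⊕1 = 3. Options: 11−1→G=1, 11−2→G=0, 11−8→G=0. Hits: 0.

1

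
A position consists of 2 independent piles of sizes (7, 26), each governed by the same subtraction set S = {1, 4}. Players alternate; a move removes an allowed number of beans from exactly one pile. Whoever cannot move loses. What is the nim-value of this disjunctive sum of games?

1

All piles use S = {1, 4}:
n :  0  1  2  3  4  5  6  7  8  9 10 11 12 13 14 15 16 17 18 19 20 21 22 23 24 25 26
G :  0  1  0  1  2  0  1  0  1  2  0  1  0  1  2  0  1  0  1  2  0  1  0  1  2  0  1
Pile A: G(7) = 0.
Pile B: G(26) = 1.
Combined Grundy value = 0 ⊕ 1 = 1.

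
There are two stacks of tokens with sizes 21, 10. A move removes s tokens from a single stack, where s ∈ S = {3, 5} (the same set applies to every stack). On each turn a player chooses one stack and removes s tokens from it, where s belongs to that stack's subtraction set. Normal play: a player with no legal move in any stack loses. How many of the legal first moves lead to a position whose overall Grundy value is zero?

3

All stacks use S = {3, 5}:
n :  0  1  2  3  4  5  6  7  8  9 10 11 12 13 14 15 16 17 18 19 20 21
G :  0  0  0  1  1  1  2  2  0  0  0  1  1  1  2  2  0  0  0  1  1  1
Stack A: G(21) = 1.
Stack B: G(10) = 0.
Combined Grundy value = 1 ⊕ 0 = 1.
A winning move leaves total XOR = 0, i.e. changes one component's Grundy value g to g ⊕ X where X is the current total.
Stack A: need g' = 1⊕1 = 0. Options: 21−3→G=0, 21−5→G=0. Hits: 2.
Stack B: need g' = 0⊕1 = 1. Options: 10−3→G=2, 10−5→G=1. Hits: 1.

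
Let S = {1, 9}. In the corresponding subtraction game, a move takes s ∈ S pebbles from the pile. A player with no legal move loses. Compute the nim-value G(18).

G(0) = 0
G(1) = mex{0} = 1
G(2) = mex{1} = 0
G(3) = mex{0} = 1
G(4) = mex{1} = 0
G(5) = mex{0} = 1
G(6) = mex{1} = 0
G(7) = mex{0} = 1
G(8) = mex{1} = 0
G(9) = mex{0,0} = 1
G(10) = mex{1,1} = 0
G(11) = mex{0,0} = 1
G(12) = mex{1,1} = 0
G(13) = mex{0,0} = 1
G(14) = mex{1,1} = 0
G(15) = mex{0,0} = 1
G(16) = mex{1,1} = 0
G(17) = mex{0,0} = 1
G(18) = mex{1,1} = 0

0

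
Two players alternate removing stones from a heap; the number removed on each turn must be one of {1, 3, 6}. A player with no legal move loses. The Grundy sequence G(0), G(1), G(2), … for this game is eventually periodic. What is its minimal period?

9

n :  0  1  2  3  4  5  6  7  8  9 10 11 12 13 14 15 16 17 18 19
G :  0  1  0  1  0  1  2  3  2  0  1  0  1  0  1  2  3  2  0  1
G(n+9) = G(n) holds for n = 0,…,5 (a full window of length max(S) = 6), so the sequence is purely periodic with period 9.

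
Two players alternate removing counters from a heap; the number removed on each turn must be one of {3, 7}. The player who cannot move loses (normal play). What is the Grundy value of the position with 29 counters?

G(0) = 0
G(1) = mex{} = 0
G(2) = mex{} = 0
G(3) = mex{0} = 1
G(4) = mex{0} = 1
G(5) = mex{0} = 1
G(6) = mex{1} = 0
G(7) = mex{1,0} = 2
G(8) = mex{1,0} = 2
G(9) = mex{0,0} = 1
G(10) = mex{2,1} = 0
G(11) = mex{2,1} = 0
G(12) = mex{1,1} = 0
G(13) = mex{0,0} = 1
G(14) = mex{0,2} = 1
G(15) = mex{0,2} = 1
G(16) = mex{1,1} = 0
G(17) = mex{1,0} = 2
G(18) = mex{1,0} = 2
G(19) = mex{0,0} = 1
G(20) = mex{2,1} = 0
G(21) = mex{2,1} = 0
G(22) = mex{1,1} = 0
G(23) = mex{0,0} = 1
G(24) = mex{0,2} = 1
G(25) = mex{0,2} = 1
G(26) = mex{1,1} = 0
G(27) = mex{1,0} = 2
G(28) = mex{1,0} = 2
G(29) = mex{0,0} = 1

1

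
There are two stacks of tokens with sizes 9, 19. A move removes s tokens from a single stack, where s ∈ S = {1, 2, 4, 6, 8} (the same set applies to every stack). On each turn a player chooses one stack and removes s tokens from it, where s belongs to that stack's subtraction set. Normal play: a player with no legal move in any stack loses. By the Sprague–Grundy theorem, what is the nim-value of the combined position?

0

All stacks use S = {1, 2, 4, 6, 8}:
G(0) = 0
G(1) = mex{0} = 1
G(2) = mex{1,0} = 2
G(3) = mex{2,1} = 0
G(4) = mex{0,2,0} = 1
G(5) = mex{1,0,1} = 2
G(6) = mex{2,1,2,0} = 3
G(7) = mex{3,2,0,1} = 4
G(8) = mex{4,3,1,2,0} = 5
G(9) = mex{5,4,2,0,1} = 3
G(10) = mex{3,5,3,1,2} = 0
G(11) = mex{0,3,4,2,0} = 1
G(12) = mex{1,0,5,3,1} = 2
G(13) = mex{2,1,3,4,2} = 0
G(14) = mex{0,2,0,5,3} = 1
G(15) = mex{1,0,1,3,4} = 2
G(16) = mex{2,1,2,0,5} = 3
G(17) = mex{3,2,0,1,3} = 4
G(18) = mex{4,3,1,2,0} = 5
G(19) = mex{5,4,2,0,1} = 3
Stack A: G(9) = 3.
Stack B: G(19) = 3.
Combined Grundy value = 3 ⊕ 3 = 0.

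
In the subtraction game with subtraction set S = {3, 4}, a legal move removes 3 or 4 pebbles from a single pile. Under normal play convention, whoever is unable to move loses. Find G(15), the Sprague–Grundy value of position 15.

0

G(0) = 0
G(1) = mex{} = 0
G(2) = mex{} = 0
G(3) = mex{0} = 1
G(4) = mex{0,0} = 1
G(5) = mex{0,0} = 1
G(6) = mex{1,0} = 2
G(7) = mex{1,1} = 0
G(8) = mex{1,1} = 0
G(9) = mex{2,1} = 0
G(10) = mex{0,2} = 1
G(11) = mex{0,0} = 1
G(12) = mex{0,0} = 1
G(13) = mex{1,0} = 2
G(14) = mex{1,1} = 0
G(15) = mex{1,1} = 0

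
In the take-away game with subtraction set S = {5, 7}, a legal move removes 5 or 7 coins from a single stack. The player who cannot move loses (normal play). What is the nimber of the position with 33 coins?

n :  0  1  2  3  4  5  6  7  8  9 10 11 12 13 14 15 16 17 18 19 20 21 22 23 24 25 26 27 28 29 30 31 32 33
G :  0  0  0  0  0  1  1  1  1  1  2  2  0  0  0  0  0  1  1  1  1  1  2  2  0  0  0  0  0  1  1  1  1  1

1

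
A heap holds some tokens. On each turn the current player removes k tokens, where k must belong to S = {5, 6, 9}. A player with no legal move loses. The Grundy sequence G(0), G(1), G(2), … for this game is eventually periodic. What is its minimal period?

G(0) = 0
G(1) = mex{} = 0
G(2) = mex{} = 0
G(3) = mex{} = 0
G(4) = mex{} = 0
G(5) = mex{0} = 1
G(6) = mex{0,0} = 1
G(7) = mex{0,0} = 1
G(8) = mex{0,0} = 1
G(9) = mex{0,0,0} = 1
G(10) = mex{1,0,0} = 2
G(11) = mex{1,1,0} = 2
G(12) = mex{1,1,0} = 2
G(13) = mex{1,1,0} = 2
G(14) = mex{1,1,1} = 0
G(15) = mex{2,1,1} = 0
G(16) = mex{2,2,1} = 0
G(17) = mex{2,2,1} = 0
G(18) = mex{2,2,1} = 0
G(19) = mex{0,2,2} = 1
G(20) = mex{0,0,2} = 1
G(21) = mex{0,0,2} = 1
G(22) = mex{0,0,2} = 1
G(23) = mex{0,0,0} = 1
G(24) = mex{1,0,0} = 2
G(25) = mex{1,1,0} = 2
G(26) = mex{1,1,0} = 2
G(27) = mex{1,1,0} = 2
G(28) = mex{1,1,1} = 0
G(29) = mex{2,1,1} = 0
G(n+14) = G(n) holds for n = 0,…,8 (a full window of length max(S) = 9), so the sequence is purely periodic with period 14.

14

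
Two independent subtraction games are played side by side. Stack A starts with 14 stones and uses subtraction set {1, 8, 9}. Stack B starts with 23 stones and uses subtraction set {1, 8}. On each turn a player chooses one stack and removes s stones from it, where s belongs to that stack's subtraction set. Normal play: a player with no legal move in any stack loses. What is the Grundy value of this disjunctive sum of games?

Stack A, S = {1, 8, 9}:
G(0) = 0
G(1) = mex{0} = 1
G(2) = mex{1} = 0
G(3) = mex{0} = 1
G(4) = mex{1} = 0
G(5) = mex{0} = 1
G(6) = mex{1} = 0
G(7) = mex{0} = 1
G(8) = mex{1,0} = 2
G(9) = mex{2,1,0} = 3
G(10) = mex{3,0,1} = 2
G(11) = mex{2,1,0} = 3
G(12) = mex{3,0,1} = 2
G(13) = mex{2,1,0} = 3
G(14) = mex{3,0,1} = 2
G_A(14) = 2.
Stack B, S = {1, 8}:
n :  0  1  2  3  4  5  6  7  8  9 10 11 12 13 14 15 16 17 18 19 20 21 22 23
G :  0  1  0  1  0  1  0  1  2  0  1  0  1  0  1  0  1  2  0  1  0  1  0  1
G_B(23) = 1.
Combined Grundy value = 2 ⊕ 1 = 3.

3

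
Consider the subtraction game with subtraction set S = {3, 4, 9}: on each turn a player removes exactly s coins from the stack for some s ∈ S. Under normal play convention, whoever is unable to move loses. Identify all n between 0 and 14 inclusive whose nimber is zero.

n :  0  1  2  3  4  5  6  7  8  9 10 11 12 13 14
G :  0  0  0  1  1  1  2  0  0  3  1  1  2  0  0
P-positions are exactly the n with G(n) = 0.

0, 1, 2, 7, 8, 13, 14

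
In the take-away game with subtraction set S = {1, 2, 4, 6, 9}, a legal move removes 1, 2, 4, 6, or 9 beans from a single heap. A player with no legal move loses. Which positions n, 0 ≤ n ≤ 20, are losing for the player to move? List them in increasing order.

n :  0  1  2  3  4  5  6  7  8  9 10 11 12 13 14 15 16 17 18 19 20
G :  0  1  2  0  1  2  3  4  0  1  2  0  1  2  3  4  0  1  2  0  1
P-positions are exactly the n with G(n) = 0.

0, 3, 8, 11, 16, 19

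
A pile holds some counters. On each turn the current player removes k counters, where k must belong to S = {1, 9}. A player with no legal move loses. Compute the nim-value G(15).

n :  0  1  2  3  4  5  6  7  8  9 10 11 12 13 14 15
G :  0  1  0  1  0  1  0  1  0  1  0  1  0  1  0  1

1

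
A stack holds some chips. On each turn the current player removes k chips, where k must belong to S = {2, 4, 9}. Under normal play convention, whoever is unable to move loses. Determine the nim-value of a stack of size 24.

0

G(0) = 0
G(1) = mex{} = 0
G(2) = mex{0} = 1
G(3) = mex{0} = 1
G(4) = mex{1,0} = 2
G(5) = mex{1,0} = 2
G(6) = mex{2,1} = 0
G(7) = mex{2,1} = 0
G(8) = mex{0,2} = 1
G(9) = mex{0,2,0} = 1
G(10) = mex{1,0,0} = 2
G(11) = mex{1,0,1} = 2
G(12) = mex{2,1,1} = 0
G(13) = mex{2,1,2} = 0
G(14) = mex{0,2,2} = 1
G(15) = mex{0,2,0} = 1
G(16) = mex{1,0,0} = 2
G(17) = mex{1,0,1} = 2
G(18) = mex{2,1,1} = 0
G(19) = mex{2,1,2} = 0
G(20) = mex{0,2,2} = 1
G(21) = mex{0,2,0} = 1
G(22) = mex{1,0,0} = 2
G(23) = mex{1,0,1} = 2
G(24) = mex{2,1,1} = 0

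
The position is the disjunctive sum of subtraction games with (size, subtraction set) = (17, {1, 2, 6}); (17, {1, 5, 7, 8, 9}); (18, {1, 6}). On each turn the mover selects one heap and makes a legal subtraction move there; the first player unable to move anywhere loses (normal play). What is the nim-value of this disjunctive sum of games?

Heap A, S = {1, 2, 6}:
n :  0  1  2  3  4  5  6  7  8  9 10 11 12 13 14 15 16 17
G :  0  1  2  0  1  2  3  0  1  2  0  1  2  3  0  1  2  0
G_A(17) = 0.
Heap B, S = {1, 5, 7, 8, 9}:
n :  0  1  2  3  4  5  6  7  8  9 10 11 12 13 14 15 16 17
G :  0  1  0  1  0  1  0  1  2  3  2  3  2  3  2  3  0  1
G_B(17) = 1.
Heap C, S = {1, 6}:
G(0) = 0
G(1) = mex{0} = 1
G(2) = mex{1} = 0
G(3) = mex{0} = 1
G(4) = mex{1} = 0
G(5) = mex{0} = 1
G(6) = mex{1,0} = 2
G(7) = mex{2,1} = 0
G(8) = mex{0,0} = 1
G(9) = mex{1,1} = 0
G(10) = mex{0,0} = 1
G(11) = mex{1,1} = 0
G(12) = mex{0,2} = 1
G(13) = mex{1,0} = 2
G(14) = mex{2,1} = 0
G(15) = mex{0,0} = 1
G(16) = mex{1,1} = 0
G(17) = mex{0,0} = 1
G(18) = mex{1,1} = 0
G_C(18) = 0.
Combined Grundy value = 0 ⊕ 1 ⊕ 0 = 1.

1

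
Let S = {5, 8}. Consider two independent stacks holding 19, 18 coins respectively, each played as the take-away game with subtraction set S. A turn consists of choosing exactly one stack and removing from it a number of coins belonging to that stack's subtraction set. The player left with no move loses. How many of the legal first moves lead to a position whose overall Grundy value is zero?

All stacks use S = {5, 8}:
G(0) = 0
G(1) = mex{} = 0
G(2) = mex{} = 0
G(3) = mex{} = 0
G(4) = mex{} = 0
G(5) = mex{0} = 1
G(6) = mex{0} = 1
G(7) = mex{0} = 1
G(8) = mex{0,0} = 1
G(9) = mex{0,0} = 1
G(10) = mex{1,0} = 2
G(11) = mex{1,0} = 2
G(12) = mex{1,0} = 2
G(13) = mex{1,1} = 0
G(14) = mex{1,1} = 0
G(15) = mex{2,1} = 0
G(16) = mex{2,1} = 0
G(17) = mex{2,1} = 0
G(18) = mex{0,2} = 1
G(19) = mex{0,2} = 1
Stack A: G(19) = 1.
Stack B: G(18) = 1.
Combined Grundy value = 1 ⊕ 1 = 0.
A winning move leaves total XOR = 0, i.e. changes one component's Grundy value g to g ⊕ X where X is the current total.
Stack A: target g' = 1⊕0 = 1, but every legal move changes the Grundy value (mex property), so 0 moves.
Stack B: target g' = 1⊕0 = 1, but every legal move changes the Grundy value (mex property), so 0 moves.

0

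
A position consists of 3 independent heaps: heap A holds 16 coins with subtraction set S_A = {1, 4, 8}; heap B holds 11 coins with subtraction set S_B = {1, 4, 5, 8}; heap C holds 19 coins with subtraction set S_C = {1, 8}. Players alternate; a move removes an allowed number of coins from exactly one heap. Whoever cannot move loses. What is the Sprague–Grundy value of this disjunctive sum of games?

3

Heap A, S = {1, 4, 8}:
n :  0  1  2  3  4  5  6  7  8  9 10 11 12 13 14 15 16
G :  0  1  0  1  2  0  1  0  1  2  3  2  0  1  0  1  2
G_A(16) = 2.
Heap B, S = {1, 4, 5, 8}:
n :  0  1  2  3  4  5  6  7  8  9 10 11
G :  0  1  0  1  2  3  2  3  4  0  1  0
G_B(11) = 0.
Heap C, S = {1, 8}:
G(0) = 0
G(1) = mex{0} = 1
G(2) = mex{1} = 0
G(3) = mex{0} = 1
G(4) = mex{1} = 0
G(5) = mex{0} = 1
G(6) = mex{1} = 0
G(7) = mex{0} = 1
G(8) = mex{1,0} = 2
G(9) = mex{2,1} = 0
G(10) = mex{0,0} = 1
G(11) = mex{1,1} = 0
G(12) = mex{0,0} = 1
G(13) = mex{1,1} = 0
G(14) = mex{0,0} = 1
G(15) = mex{1,1} = 0
G(16) = mex{0,2} = 1
G(17) = mex{1,0} = 2
G(18) = mex{2,1} = 0
G(19) = mex{0,0} = 1
G_C(19) = 1.
Combined Grundy value = 2 ⊕ 0 ⊕ 1 = 3.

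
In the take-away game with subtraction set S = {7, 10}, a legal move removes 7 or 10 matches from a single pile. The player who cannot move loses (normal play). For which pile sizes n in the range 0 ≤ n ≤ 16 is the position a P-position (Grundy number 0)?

0, 1, 2, 3, 4, 5, 6

n :  0  1  2  3  4  5  6  7  8  9 10 11 12 13 14 15 16
G :  0  0  0  0  0  0  0  1  1  1  1  1  1  1  2  2  2
P-positions are exactly the n with G(n) = 0.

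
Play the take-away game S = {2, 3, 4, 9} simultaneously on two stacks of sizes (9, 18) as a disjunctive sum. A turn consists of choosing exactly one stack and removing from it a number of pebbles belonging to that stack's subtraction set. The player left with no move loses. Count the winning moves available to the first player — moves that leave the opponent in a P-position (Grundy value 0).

All stacks use S = {2, 3, 4, 9}:
n :  0  1  2  3  4  5  6  7  8  9 10 11 12 13 14 15 16 17 18
G :  0  0  1  1  2  2  0  0  1  1  2  2  0  0  1  1  2  2  0
Stack A: G(9) = 1.
Stack B: G(18) = 0.
Combined Grundy value = 1 ⊕ 0 = 1.
A winning move leaves total XOR = 0, i.e. changes one component's Grundy value g to g ⊕ X where X is the current total.
Stack A: need g' = 1⊕1 = 0. Options: 9−2→G=0, 9−3→G=0, 9−4→G=2, 9−9→G=0. Hits: 3.
Stack B: need g' = 0⊕1 = 1. Options: 18−2→G=2, 18−3→G=1, 18−4→G=1, 18−9→G=1. Hits: 3.

6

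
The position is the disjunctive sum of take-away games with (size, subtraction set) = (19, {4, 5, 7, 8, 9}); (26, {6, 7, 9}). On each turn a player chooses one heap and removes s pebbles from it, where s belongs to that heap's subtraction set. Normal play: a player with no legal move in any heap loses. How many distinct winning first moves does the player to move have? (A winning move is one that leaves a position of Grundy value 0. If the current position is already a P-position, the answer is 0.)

Heap A, S = {4, 5, 7, 8, 9}:
G(0) = 0
G(1) = mex{} = 0
G(2) = mex{} = 0
G(3) = mex{} = 0
G(4) = mex{0} = 1
G(5) = mex{0,0} = 1
G(6) = mex{0,0} = 1
G(7) = mex{0,0,0} = 1
G(8) = mex{1,0,0,0} = 2
G(9) = mex{1,1,0,0,0} = 2
G(10) = mex{1,1,0,0,0} = 2
G(11) = mex{1,1,1,0,0} = 2
G(12) = mex{2,1,1,1,0} = 3
G(13) = mex{2,2,1,1,1} = 0
G(14) = mex{2,2,1,1,1} = 0
G(15) = mex{2,2,2,1,1} = 0
G(16) = mex{3,2,2,2,1} = 0
G(17) = mex{0,3,2,2,2} = 1
G(18) = mex{0,0,2,2,2} = 1
G(19) = mex{0,0,3,2,2} = 1
G_A(19) = 1.
Heap B, S = {6, 7, 9}:
n :  0  1  2  3  4  5  6  7  8  9 10 11 12 13 14 15 16 17 18 19 20 21 22 23 24 25 26
G :  0  0  0  0  0  0  1  1  1  1  1  1  2  2  2  0  0  0  0  0  0  1  1  1  1  1  1
G_B(26) = 1.
Combined Grundy value = 1 ⊕ 1 = 0.
A winning move leaves total XOR = 0, i.e. changes one component's Grundy value g to g ⊕ X where X is the current total.
Heap A: target g' = 1⊕0 = 1, but every legal move changes the Grundy value (mex property), so 0 moves.
Heap B: target g' = 1⊕0 = 1, but every legal move changes the Grundy value (mex property), so 0 moves.

0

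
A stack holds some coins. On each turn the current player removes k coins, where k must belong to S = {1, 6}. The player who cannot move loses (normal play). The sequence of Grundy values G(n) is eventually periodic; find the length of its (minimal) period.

G(0) = 0
G(1) = mex{0} = 1
G(2) = mex{1} = 0
G(3) = mex{0} = 1
G(4) = mex{1} = 0
G(5) = mex{0} = 1
G(6) = mex{1,0} = 2
G(7) = mex{2,1} = 0
G(8) = mex{0,0} = 1
G(9) = mex{1,1} = 0
G(10) = mex{0,0} = 1
G(11) = mex{1,1} = 0
G(12) = mex{0,2} = 1
G(13) = mex{1,0} = 2
G(14) = mex{2,1} = 0
G(15) = mex{0,0} = 1
G(n+7) = G(n) holds for n = 0,…,5 (a full window of length max(S) = 6), so the sequence is purely periodic with period 7.

7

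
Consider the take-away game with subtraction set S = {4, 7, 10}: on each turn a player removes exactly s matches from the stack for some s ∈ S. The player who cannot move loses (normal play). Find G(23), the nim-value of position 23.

n :  0  1  2  3  4  5  6  7  8  9 10 11 12 13 14 15 16 17 18 19 20 21 22 23
G :  0  0  0  0  1  1  1  1  2  2  2  2  3  3  0  0  0  0  1  1  1  1  2  2

2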